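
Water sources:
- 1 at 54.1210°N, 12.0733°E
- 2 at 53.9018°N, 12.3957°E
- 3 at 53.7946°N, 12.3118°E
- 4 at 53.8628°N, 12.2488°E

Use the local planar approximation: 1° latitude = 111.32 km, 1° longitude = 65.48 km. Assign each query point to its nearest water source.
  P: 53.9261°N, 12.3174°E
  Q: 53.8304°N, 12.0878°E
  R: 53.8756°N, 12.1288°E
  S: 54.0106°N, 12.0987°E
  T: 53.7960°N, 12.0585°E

P at 53.9261°N, 12.3174°E:
  1: 26.9482 km
  2: 5.7969 km
  3: 14.6432 km
  4: 8.3565 km
  → nearest: 2 (5.7969 km)
Q at 53.8304°N, 12.0878°E:
  1: 32.3635 km
  2: 21.6715 km
  3: 15.1993 km
  4: 11.1422 km
  → nearest: 4 (11.1422 km)
R at 53.8756°N, 12.1288°E:
  1: 27.5586 km
  2: 17.7183 km
  3: 14.9964 km
  4: 7.9858 km
  → nearest: 4 (7.9858 km)
S at 54.0106°N, 12.0987°E:
  1: 12.4018 km
  2: 22.9107 km
  3: 27.8006 km
  4: 19.1652 km
  → nearest: 1 (12.4018 km)
T at 53.7960°N, 12.0585°E:
  1: 36.1920 km
  2: 25.0247 km
  3: 16.5868 km
  4: 14.5110 km
  → nearest: 4 (14.5110 km)

P→2; Q→4; R→4; S→1; T→4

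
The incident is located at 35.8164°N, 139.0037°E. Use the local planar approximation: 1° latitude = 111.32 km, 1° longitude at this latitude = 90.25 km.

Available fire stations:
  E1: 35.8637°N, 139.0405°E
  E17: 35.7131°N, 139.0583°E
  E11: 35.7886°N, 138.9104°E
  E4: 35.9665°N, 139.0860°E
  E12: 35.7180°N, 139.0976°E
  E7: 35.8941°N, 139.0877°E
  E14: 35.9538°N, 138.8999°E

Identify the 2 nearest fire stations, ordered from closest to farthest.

E1, E11

Distances from 35.8164°N, 139.0037°E:
E1: 6.2254 km
E17: 12.5107 km
E11: 8.9710 km
E4: 18.2856 km
E12: 13.8493 km
E7: 11.5016 km
E14: 17.9362 km
Sorted: E1 (6.2254 km) < E11 (8.9710 km) < E7 (11.5016 km) < E17 (12.5107 km) < …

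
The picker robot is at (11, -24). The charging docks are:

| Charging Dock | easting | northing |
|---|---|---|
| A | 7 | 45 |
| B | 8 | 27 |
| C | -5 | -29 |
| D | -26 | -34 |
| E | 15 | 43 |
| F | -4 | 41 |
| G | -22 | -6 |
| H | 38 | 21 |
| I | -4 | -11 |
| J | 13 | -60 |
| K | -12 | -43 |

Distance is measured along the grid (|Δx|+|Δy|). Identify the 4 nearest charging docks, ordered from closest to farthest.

C, I, J, K

Distances from (11, -24):
A: 73
B: 54
C: 21
D: 47
E: 71
F: 80
G: 51
H: 72
I: 28
J: 38
K: 42
Sorted: C (21) < I (28) < J (38) < K (42) < D (47) < G (51) < …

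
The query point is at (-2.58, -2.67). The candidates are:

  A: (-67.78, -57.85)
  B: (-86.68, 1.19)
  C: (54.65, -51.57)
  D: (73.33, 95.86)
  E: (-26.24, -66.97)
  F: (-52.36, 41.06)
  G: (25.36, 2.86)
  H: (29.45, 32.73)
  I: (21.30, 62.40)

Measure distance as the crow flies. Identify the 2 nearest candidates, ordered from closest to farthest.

Distances from (-2.58, -2.67):
A: 85.42
B: 84.19
C: 75.28
D: 124.38
E: 68.51
F: 66.26
G: 28.48
H: 47.74
I: 69.31
Sorted: G (28.48) < H (47.74) < F (66.26) < E (68.51) < …

G, H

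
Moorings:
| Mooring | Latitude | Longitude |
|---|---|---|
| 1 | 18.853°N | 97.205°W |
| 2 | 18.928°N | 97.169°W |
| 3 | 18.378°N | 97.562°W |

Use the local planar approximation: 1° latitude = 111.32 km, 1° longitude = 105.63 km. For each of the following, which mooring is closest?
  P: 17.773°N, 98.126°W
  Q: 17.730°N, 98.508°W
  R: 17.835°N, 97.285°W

P at 17.773°N, 98.126°W:
  1: 154.656 km
  2: 163.555 km
  3: 89.917 km
  → nearest: 3 (89.917 km)
Q at 17.730°N, 98.508°W:
  1: 185.935 km
  2: 194.397 km
  3: 123.242 km
  → nearest: 3 (123.242 km)
R at 17.835°N, 97.285°W:
  1: 113.638 km
  2: 122.288 km
  3: 67.156 km
  → nearest: 3 (67.156 km)

P→3; Q→3; R→3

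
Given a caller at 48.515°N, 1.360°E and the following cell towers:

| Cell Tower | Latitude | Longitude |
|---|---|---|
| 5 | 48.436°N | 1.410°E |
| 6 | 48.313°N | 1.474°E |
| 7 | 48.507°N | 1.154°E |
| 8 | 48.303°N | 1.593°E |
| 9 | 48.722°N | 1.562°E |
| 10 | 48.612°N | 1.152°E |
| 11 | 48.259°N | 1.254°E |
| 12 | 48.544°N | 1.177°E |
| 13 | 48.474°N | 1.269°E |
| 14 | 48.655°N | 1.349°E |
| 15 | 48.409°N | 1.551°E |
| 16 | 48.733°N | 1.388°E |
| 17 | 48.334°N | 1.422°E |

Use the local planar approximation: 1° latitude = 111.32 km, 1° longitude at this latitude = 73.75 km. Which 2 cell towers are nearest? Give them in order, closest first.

Distances from 48.515°N, 1.360°E:
5: √((-0.079·111.32)² + (0.050·73.75)²) = √(77.33936 + 13.59766) = 9.536 km
6: √((-0.202·111.32)² + (0.114·73.75)²) = √(505.64898 + 70.68606) = 24.007 km
7: √((-0.008·111.32)² + (-0.206·73.75)²) = √(0.79310 + 230.81206) = 15.219 km
8: √((-0.212·111.32)² + (0.233·73.75)²) = √(556.95245 + 295.28126) = 29.193 km
9: √((0.207·111.32)² + (0.202·73.75)²) = √(530.99091 + 221.93551) = 27.440 km
10: √((0.097·111.32)² + (-0.208·73.75)²) = √(116.59767 + 235.31560) = 18.759 km
11: √((-0.256·111.32)² + (-0.106·73.75)²) = √(812.13144 + 61.11331) = 29.551 km
12: √((0.029·111.32)² + (-0.183·73.75)²) = √(10.42179 + 182.14876) = 13.877 km
13: √((-0.041·111.32)² + (-0.091·73.75)²) = √(20.83119 + 45.04088) = 8.116 km
14: √((0.140·111.32)² + (-0.011·73.75)²) = √(242.88599 + 0.65813) = 15.606 km
15: √((-0.106·111.32)² + (0.191·73.75)²) = √(139.23811 + 198.42244) = 18.376 km
16: √((0.218·111.32)² + (0.028·73.75)²) = √(588.92418 + 4.26422) = 24.355 km
17: √((-0.181·111.32)² + (0.062·73.75)²) = √(405.97898 + 20.90776) = 20.661 km
Sorted: 13 (8.116 km) < 5 (9.536 km) < 12 (13.877 km) < 7 (15.219 km) < …

13, 5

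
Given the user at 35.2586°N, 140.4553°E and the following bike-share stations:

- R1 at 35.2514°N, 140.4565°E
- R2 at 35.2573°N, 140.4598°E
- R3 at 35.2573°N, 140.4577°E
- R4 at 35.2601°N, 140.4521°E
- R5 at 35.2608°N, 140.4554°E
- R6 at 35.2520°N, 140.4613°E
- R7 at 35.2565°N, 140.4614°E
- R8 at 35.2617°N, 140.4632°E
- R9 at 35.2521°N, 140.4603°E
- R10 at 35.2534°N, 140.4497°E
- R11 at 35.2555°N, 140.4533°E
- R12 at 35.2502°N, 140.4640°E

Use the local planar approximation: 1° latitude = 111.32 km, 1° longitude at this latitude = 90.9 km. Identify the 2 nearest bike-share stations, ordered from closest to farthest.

Distances from 35.2586°N, 140.4553°E:
R1: √((-0.0072·111.32)² + (0.0012·90.9)²) = √(0.642409 + 0.011898) = 0.8089 km
R2: √((-0.0013·111.32)² + (0.0045·90.9)²) = √(0.020943 + 0.167322) = 0.4339 km
R3: √((-0.0013·111.32)² + (0.0024·90.9)²) = √(0.020943 + 0.047594) = 0.2618 km
R4: √((0.0015·111.32)² + (-0.0032·90.9)²) = √(0.027882 + 0.084611) = 0.3354 km
R5: √((0.0022·111.32)² + (0.0001·90.9)²) = √(0.059978 + 0.000083) = 0.2451 km
R6: √((-0.0066·111.32)² + (0.0060·90.9)²) = √(0.539802 + 0.297461) = 0.9150 km
R7: √((-0.0021·111.32)² + (0.0061·90.9)²) = √(0.054649 + 0.307459) = 0.6018 km
R8: √((0.0031·111.32)² + (0.0079·90.9)²) = √(0.119088 + 0.515682) = 0.7967 km
R9: √((-0.0065·111.32)² + (0.0050·90.9)²) = √(0.523568 + 0.206570) = 0.8545 km
R10: √((-0.0052·111.32)² + (-0.0056·90.9)²) = √(0.335084 + 0.259122) = 0.7708 km
R11: √((-0.0031·111.32)² + (-0.0020·90.9)²) = √(0.119088 + 0.033051) = 0.3901 km
R12: √((-0.0084·111.32)² + (0.0087·90.9)²) = √(0.874390 + 0.625412) = 1.2247 km
Sorted: R5 (0.2451 km) < R3 (0.2618 km) < R4 (0.3354 km) < R11 (0.3901 km) < …

R5, R3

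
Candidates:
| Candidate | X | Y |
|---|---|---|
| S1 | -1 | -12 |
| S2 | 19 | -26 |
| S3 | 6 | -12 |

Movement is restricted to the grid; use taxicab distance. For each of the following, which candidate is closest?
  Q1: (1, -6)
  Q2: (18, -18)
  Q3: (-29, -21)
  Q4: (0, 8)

Q1→S1; Q2→S2; Q3→S1; Q4→S1

Q1 at (1, -6):
  S1: |-2| + |-6| = 2 + 6 = 8
  S2: |18| + |-20| = 18 + 20 = 38
  S3: |5| + |-6| = 5 + 6 = 11
  → nearest: S1 (8)
Q2 at (18, -18):
  S1: |-19| + |6| = 19 + 6 = 25
  S2: |1| + |-8| = 1 + 8 = 9
  S3: |-12| + |6| = 12 + 6 = 18
  → nearest: S2 (9)
Q3 at (-29, -21):
  S1: |28| + |9| = 28 + 9 = 37
  S2: |48| + |-5| = 48 + 5 = 53
  S3: |35| + |9| = 35 + 9 = 44
  → nearest: S1 (37)
Q4 at (0, 8):
  S1: |-1| + |-20| = 1 + 20 = 21
  S2: |19| + |-34| = 19 + 34 = 53
  S3: |6| + |-20| = 6 + 20 = 26
  → nearest: S1 (21)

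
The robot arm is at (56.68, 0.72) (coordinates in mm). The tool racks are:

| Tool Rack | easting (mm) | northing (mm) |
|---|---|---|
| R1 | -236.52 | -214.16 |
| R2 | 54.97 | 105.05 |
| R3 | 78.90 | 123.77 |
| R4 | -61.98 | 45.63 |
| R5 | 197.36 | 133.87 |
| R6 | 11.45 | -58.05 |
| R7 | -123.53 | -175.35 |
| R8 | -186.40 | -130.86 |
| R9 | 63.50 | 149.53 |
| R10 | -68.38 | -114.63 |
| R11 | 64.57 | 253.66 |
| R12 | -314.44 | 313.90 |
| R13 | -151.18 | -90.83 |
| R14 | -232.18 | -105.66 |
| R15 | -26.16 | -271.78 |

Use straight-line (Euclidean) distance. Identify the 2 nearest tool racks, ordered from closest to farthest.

Distances from (56.68, 0.72):
R1: 363.51 mm
R2: 104.34 mm
R3: 125.04 mm
R4: 126.87 mm
R5: 193.70 mm
R6: 74.16 mm
R7: 251.95 mm
R8: 276.41 mm
R9: 148.97 mm
R10: 170.13 mm
R11: 253.06 mm
R12: 485.60 mm
R13: 227.13 mm
R14: 307.83 mm
R15: 284.81 mm
Sorted: R6 (74.16 mm) < R2 (104.34 mm) < R3 (125.04 mm) < R4 (126.87 mm) < …

R6, R2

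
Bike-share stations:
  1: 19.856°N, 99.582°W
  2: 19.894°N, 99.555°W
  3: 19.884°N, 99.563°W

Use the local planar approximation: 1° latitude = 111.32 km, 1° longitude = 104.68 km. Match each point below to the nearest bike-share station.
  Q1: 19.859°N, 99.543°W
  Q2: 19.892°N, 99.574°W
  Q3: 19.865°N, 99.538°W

Q1→3; Q2→3; Q3→3

Q1 at 19.859°N, 99.543°W:
  1: 4.0962 km
  2: 4.0937 km
  3: 3.4826 km
  → nearest: 3 (3.4826 km)
Q2 at 19.892°N, 99.574°W:
  1: 4.0941 km
  2: 2.0013 km
  3: 1.4557 km
  → nearest: 3 (1.4557 km)
Q3 at 19.865°N, 99.538°W:
  1: 4.7136 km
  2: 3.6863 km
  3: 3.3649 km
  → nearest: 3 (3.3649 km)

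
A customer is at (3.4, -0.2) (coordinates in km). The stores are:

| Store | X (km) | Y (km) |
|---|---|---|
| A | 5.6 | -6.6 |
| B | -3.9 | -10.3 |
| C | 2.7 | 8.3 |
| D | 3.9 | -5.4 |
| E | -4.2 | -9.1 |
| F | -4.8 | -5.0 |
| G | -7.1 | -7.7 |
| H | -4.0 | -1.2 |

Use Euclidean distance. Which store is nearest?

Distances from (3.4, -0.2):
A: √((2.2)² + (-6.4)²) = √(4.840 + 40.960) = 6.8 km
B: √((-7.3)² + (-10.1)²) = √(53.290 + 102.010) = 12.5 km
C: √((-0.7)² + (8.5)²) = √(0.490 + 72.250) = 8.5 km
D: √((0.5)² + (-5.2)²) = √(0.250 + 27.040) = 5.2 km
E: √((-7.6)² + (-8.9)²) = √(57.760 + 79.210) = 11.7 km
F: √((-8.2)² + (-4.8)²) = √(67.240 + 23.040) = 9.5 km
G: √((-10.5)² + (-7.5)²) = √(110.250 + 56.250) = 12.9 km
H: √((-7.4)² + (-1.0)²) = √(54.760 + 1.000) = 7.5 km
Minimum: D at 5.2 km.

D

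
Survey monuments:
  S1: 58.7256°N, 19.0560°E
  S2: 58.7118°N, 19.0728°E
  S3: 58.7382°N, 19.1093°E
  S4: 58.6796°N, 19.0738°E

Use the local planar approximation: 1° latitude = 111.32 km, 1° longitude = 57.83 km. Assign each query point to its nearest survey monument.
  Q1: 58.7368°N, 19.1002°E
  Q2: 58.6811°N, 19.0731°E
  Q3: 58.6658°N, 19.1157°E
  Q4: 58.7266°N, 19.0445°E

Q1 at 58.7368°N, 19.1002°E:
  S1: 2.8439 km
  S2: 3.2025 km
  S3: 0.5488 km
  S4: 6.5480 km
  → nearest: S3 (0.5488 km)
Q2 at 58.6811°N, 19.0731°E:
  S1: 5.0515 km
  S2: 3.4176 km
  S3: 6.6922 km
  S4: 0.1718 km
  → nearest: S4 (0.1718 km)
Q3 at 58.6658°N, 19.1157°E:
  S1: 7.4989 km
  S2: 5.6901 km
  S3: 8.0681 km
  S4: 2.8690 km
  → nearest: S4 (2.8690 km)
Q4 at 58.7266°N, 19.0445°E:
  S1: 0.6743 km
  S2: 2.3222 km
  S3: 3.9636 km
  S4: 5.4996 km
  → nearest: S1 (0.6743 km)

Q1→S3; Q2→S4; Q3→S4; Q4→S1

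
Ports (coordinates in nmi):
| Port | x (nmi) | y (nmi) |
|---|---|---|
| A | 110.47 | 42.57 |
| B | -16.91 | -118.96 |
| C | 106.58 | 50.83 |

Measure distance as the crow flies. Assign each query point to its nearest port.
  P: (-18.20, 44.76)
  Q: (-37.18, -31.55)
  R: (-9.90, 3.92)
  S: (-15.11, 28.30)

P→C; Q→B; R→B; S→C

P at (-18.20, 44.76):
  A: √((128.67)² + (-2.19)²) = √(16555.9689 + 4.7961) = 128.69 nmi
  B: √((1.29)² + (-163.72)²) = √(1.6641 + 26804.2384) = 163.73 nmi
  C: √((124.78)² + (6.07)²) = √(15570.0484 + 36.8449) = 124.93 nmi
  → nearest: C (124.93 nmi)
Q at (-37.18, -31.55):
  A: √((147.65)² + (74.12)²) = √(21800.5225 + 5493.7744) = 165.21 nmi
  B: √((20.27)² + (-87.41)²) = √(410.8729 + 7640.5081) = 89.73 nmi
  C: √((143.76)² + (82.38)²) = √(20666.9376 + 6786.4644) = 165.69 nmi
  → nearest: B (89.73 nmi)
R at (-9.90, 3.92):
  A: √((120.37)² + (38.65)²) = √(14488.9369 + 1493.8225) = 126.42 nmi
  B: √((-7.01)² + (-122.88)²) = √(49.1401 + 15099.4944) = 123.08 nmi
  C: √((116.48)² + (46.91)²) = √(13567.5904 + 2200.5481) = 125.57 nmi
  → nearest: B (123.08 nmi)
S at (-15.11, 28.30):
  A: √((125.58)² + (14.27)²) = √(15770.3364 + 203.6329) = 126.39 nmi
  B: √((-1.80)² + (-147.26)²) = √(3.2400 + 21685.5076) = 147.27 nmi
  C: √((121.69)² + (22.53)²) = √(14808.4561 + 507.6009) = 123.76 nmi
  → nearest: C (123.76 nmi)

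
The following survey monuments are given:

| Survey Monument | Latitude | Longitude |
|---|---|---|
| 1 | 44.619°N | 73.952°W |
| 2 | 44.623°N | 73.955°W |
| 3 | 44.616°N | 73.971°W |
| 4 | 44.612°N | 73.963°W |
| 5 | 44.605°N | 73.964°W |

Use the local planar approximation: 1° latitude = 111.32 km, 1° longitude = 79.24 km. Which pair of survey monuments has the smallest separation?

Pairwise distances:
1–2: √((0.004·111.32)² + (-0.003·79.24)²) = √(0.19827 + 0.05651) = 0.505 km
1–3: √((-0.003·111.32)² + (-0.019·79.24)²) = √(0.11153 + 2.26671) = 1.542 km
1–4: √((-0.007·111.32)² + (-0.011·79.24)²) = √(0.60721 + 0.75976) = 1.169 km
1–5: √((-0.014·111.32)² + (-0.012·79.24)²) = √(2.42886 + 0.90417) = 1.826 km
2–3: √((-0.007·111.32)² + (-0.016·79.24)²) = √(0.60721 + 1.60742) = 1.488 km
2–4: √((-0.011·111.32)² + (-0.008·79.24)²) = √(1.49945 + 0.40185) = 1.379 km
2–5: √((-0.018·111.32)² + (-0.009·79.24)²) = √(4.01505 + 0.50860) = 2.127 km
3–4: √((-0.004·111.32)² + (0.008·79.24)²) = √(0.19827 + 0.40185) = 0.775 km
3–5: √((-0.011·111.32)² + (0.007·79.24)²) = √(1.49945 + 0.30767) = 1.344 km
4–5: √((-0.007·111.32)² + (-0.001·79.24)²) = √(0.60721 + 0.00628) = 0.783 km
Closest pair: 1–2 at 0.505 km.

1 and 2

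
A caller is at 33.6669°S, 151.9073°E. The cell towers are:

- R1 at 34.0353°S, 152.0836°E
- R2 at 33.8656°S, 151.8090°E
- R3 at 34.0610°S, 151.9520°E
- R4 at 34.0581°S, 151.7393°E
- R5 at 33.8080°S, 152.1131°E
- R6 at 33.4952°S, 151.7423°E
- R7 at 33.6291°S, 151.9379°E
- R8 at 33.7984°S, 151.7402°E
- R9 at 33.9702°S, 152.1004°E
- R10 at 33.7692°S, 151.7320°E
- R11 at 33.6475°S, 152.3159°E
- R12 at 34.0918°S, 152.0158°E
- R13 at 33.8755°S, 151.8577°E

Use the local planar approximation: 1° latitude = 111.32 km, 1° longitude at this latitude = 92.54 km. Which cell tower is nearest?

Distances from 33.6669°S, 151.9073°E:
R1: 44.1363 km
R2: 23.9168 km
R3: 44.0658 km
R4: 46.2403 km
R5: 24.6864 km
R6: 24.4638 km
R7: 5.0720 km
R8: 21.2933 km
R9: 38.2006 km
R10: 19.8204 km
R11: 37.8735 km
R12: 48.3538 km
R13: 23.6706 km
Minimum: R7 at 5.0720 km.

R7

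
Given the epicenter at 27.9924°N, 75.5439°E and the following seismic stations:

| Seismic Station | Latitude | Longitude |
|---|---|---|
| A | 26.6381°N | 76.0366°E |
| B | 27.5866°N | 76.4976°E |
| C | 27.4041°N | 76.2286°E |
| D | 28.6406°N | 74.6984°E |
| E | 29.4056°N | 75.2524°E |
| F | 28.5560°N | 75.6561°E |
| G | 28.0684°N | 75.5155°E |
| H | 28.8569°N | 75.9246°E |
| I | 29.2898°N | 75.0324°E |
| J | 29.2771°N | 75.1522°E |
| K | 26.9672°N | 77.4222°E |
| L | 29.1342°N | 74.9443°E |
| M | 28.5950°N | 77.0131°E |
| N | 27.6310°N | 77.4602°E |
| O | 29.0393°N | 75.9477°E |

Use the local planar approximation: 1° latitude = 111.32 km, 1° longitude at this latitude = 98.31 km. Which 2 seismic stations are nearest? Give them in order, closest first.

G, F

Distances from 27.9924°N, 75.5439°E:
A: √((-1.3543·111.32)² + (0.4927·98.31)²) = √(22728.781428 + 2346.175616) = 158.3507 km
B: √((-0.4058·111.32)² + (0.9537·98.31)²) = √(2040.659196 + 8790.608881) = 104.0734 km
C: √((-0.5883·111.32)² + (0.6847·98.31)²) = √(4288.881945 + 4531.020718) = 93.9143 km
D: √((0.6482·111.32)² + (-0.8455·98.31)²) = √(5206.722701 + 6909.118096) = 110.0720 km
E: √((1.4132·111.32)² + (-0.2915·98.31)²) = √(24748.771894 + 821.244569) = 159.9063 km
F: √((0.5636·111.32)² + (0.1122·98.31)²) = √(3936.301577 + 121.669327) = 63.7022 km
G: √((0.0760·111.32)² + (-0.0284·98.31)²) = √(71.577015 + 7.795286) = 8.9091 km
H: √((0.8645·111.32)² + (0.3807·98.31)²) = √(9261.394642 + 1400.751660) = 103.2577 km
I: √((1.2974·111.32)² + (-0.5115·98.31)²) = √(20859.033544 + 2528.638047) = 152.9303 km
J: √((1.2847·111.32)² + (-0.3917·98.31)²) = √(20452.662108 + 1482.868143) = 148.1065 km
K: √((-1.0252·111.32)² + (1.8783·98.31)²) = √(13024.575883 + 34097.717571) = 217.0767 km
L: √((1.1418·111.32)² + (-0.5996·98.31)²) = √(16155.725766 + 3474.710611) = 140.1087 km
M: √((0.6026·111.32)² + (1.4692·98.31)²) = √(4499.918519 + 20862.061990) = 159.2545 km
N: √((-0.3614·111.32)² + (1.9163·98.31)²) = √(1618.537223 + 35491.339563) = 192.6392 km
O: √((1.0469·111.32)² + (0.4038·98.31)²) = √(13581.783237 + 1575.897699) = 123.1165 km
Sorted: G (8.9091 km) < F (63.7022 km) < C (93.9143 km) < H (103.2577 km) < …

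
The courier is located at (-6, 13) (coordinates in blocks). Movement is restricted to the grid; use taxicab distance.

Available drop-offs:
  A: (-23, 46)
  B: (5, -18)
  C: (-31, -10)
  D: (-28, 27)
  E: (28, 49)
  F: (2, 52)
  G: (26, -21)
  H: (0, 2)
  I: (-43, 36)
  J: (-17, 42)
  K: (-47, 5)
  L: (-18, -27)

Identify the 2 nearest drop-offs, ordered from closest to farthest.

Distances from (-6, 13):
A: |-17| + |33| = 17 + 33 = 50 blocks
B: |11| + |-31| = 11 + 31 = 42 blocks
C: |-25| + |-23| = 25 + 23 = 48 blocks
D: |-22| + |14| = 22 + 14 = 36 blocks
E: |34| + |36| = 34 + 36 = 70 blocks
F: |8| + |39| = 8 + 39 = 47 blocks
G: |32| + |-34| = 32 + 34 = 66 blocks
H: |6| + |-11| = 6 + 11 = 17 blocks
I: |-37| + |23| = 37 + 23 = 60 blocks
J: |-11| + |29| = 11 + 29 = 40 blocks
K: |-41| + |-8| = 41 + 8 = 49 blocks
L: |-12| + |-40| = 12 + 40 = 52 blocks
Sorted: H (17 blocks) < D (36 blocks) < J (40 blocks) < B (42 blocks) < …

H, D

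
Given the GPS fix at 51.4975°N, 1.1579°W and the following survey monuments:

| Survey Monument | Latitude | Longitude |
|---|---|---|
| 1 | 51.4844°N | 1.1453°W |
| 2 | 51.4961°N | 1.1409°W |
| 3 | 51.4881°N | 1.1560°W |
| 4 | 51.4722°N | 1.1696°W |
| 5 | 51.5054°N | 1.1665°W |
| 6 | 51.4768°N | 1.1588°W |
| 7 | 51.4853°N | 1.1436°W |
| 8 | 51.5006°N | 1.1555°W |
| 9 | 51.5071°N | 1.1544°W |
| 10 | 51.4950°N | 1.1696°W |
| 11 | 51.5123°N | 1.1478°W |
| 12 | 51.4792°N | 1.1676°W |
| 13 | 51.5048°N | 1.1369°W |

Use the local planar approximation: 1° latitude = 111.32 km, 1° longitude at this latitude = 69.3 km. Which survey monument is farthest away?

Distances from 51.4975°N, 1.1579°W:
1: 1.6997 km
2: 1.1884 km
3: 1.0547 km
4: 2.9308 km
5: 1.0623 km
6: 2.3052 km
7: 1.6812 km
8: 0.3831 km
9: 1.0959 km
10: 0.8572 km
11: 1.7900 km
12: 2.1452 km
13: 1.6668 km
Maximum: 4 at 2.9308 km.

4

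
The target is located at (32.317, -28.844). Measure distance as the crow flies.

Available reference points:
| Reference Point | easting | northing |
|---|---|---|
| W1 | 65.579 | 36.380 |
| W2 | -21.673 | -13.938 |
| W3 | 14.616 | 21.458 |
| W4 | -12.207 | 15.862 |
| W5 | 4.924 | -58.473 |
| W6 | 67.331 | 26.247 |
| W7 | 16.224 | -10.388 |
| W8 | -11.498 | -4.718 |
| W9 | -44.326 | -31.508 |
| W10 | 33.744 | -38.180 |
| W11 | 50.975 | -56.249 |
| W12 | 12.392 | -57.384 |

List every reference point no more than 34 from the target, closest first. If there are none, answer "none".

W10, W7, W11

Distances from (32.317, -28.844):
W1: 73.216
W2: 56.010
W3: 53.326
W4: 63.095
W5: 40.352
W6: 65.276
W7: 24.487
W8: 50.018
W9: 76.689
W10: 9.444
W11: 33.154
W12: 34.807
Threshold 34: W10 (9.444), W7 (24.487), W11 (33.154) are within range.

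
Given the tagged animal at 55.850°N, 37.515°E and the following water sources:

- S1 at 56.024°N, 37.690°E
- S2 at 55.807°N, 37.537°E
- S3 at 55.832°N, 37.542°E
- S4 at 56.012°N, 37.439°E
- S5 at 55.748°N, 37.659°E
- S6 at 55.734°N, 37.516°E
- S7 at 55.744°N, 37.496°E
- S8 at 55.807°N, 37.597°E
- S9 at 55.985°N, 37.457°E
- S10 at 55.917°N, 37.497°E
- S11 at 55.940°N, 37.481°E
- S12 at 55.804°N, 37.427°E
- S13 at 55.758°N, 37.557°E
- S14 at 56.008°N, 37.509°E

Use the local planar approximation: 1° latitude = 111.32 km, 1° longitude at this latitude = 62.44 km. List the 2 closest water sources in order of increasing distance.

Distances from 55.850°N, 37.515°E:
S1: 22.239 km
S2: 4.980 km
S3: 2.619 km
S4: 18.648 km
S5: 14.484 km
S6: 12.913 km
S7: 11.859 km
S8: 7.009 km
S9: 15.458 km
S10: 7.543 km
S11: 10.241 km
S12: 7.511 km
S13: 10.572 km
S14: 17.593 km
Sorted: S3 (2.619 km) < S2 (4.980 km) < S8 (7.009 km) < S12 (7.511 km) < …

S3, S2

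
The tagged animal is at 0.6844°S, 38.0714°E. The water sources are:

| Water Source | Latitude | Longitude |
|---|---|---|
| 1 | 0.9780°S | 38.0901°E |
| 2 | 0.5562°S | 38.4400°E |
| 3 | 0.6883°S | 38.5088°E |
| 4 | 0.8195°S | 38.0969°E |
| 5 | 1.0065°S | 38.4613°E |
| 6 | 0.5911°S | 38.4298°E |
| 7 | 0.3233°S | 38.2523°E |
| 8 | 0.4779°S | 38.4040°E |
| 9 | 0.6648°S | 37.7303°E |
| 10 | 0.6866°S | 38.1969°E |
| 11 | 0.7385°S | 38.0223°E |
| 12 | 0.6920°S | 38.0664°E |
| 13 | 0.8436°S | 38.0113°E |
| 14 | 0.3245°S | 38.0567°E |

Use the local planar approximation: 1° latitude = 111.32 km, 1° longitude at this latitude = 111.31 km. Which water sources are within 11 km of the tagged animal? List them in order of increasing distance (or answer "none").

Distances from 0.6844°S, 38.0714°E:
1: √((-0.2936·111.32)² + (0.0187·111.31)²) = √(1068.214571 + 4.332630) = 32.7498 km
2: √((0.1282·111.32)² + (0.3686·111.31)²) = √(203.667834 + 1683.367845) = 43.4400 km
3: √((-0.0039·111.32)² + (0.4374·111.31)²) = √(0.188484 + 2370.423385) = 48.6889 km
4: √((-0.1351·111.32)² + (0.0255·111.31)²) = √(226.181507 + 8.056543) = 15.3048 km
5: √((-0.3221·111.32)² + (0.3899·111.31)²) = √(1285.665070 + 1883.539949) = 56.2957 km
6: √((0.0933·111.32)² + (0.3584·111.31)²) = √(107.872236 + 1591.491661) = 41.2233 km
7: √((0.3611·111.32)² + (0.1809·111.31)²) = √(1615.851226 + 405.457650) = 44.9590 km
8: √((0.2065·111.32)² + (0.3326·111.31)²) = √(528.428834 + 1370.606715) = 43.5779 km
9: √((0.0196·111.32)² + (-0.3411·111.31)²) = √(4.760565 + 1441.556950) = 38.0305 km
10: √((-0.0022·111.32)² + (0.1255·111.31)²) = √(0.059978 + 195.144276) = 13.9716 km
11: √((-0.0541·111.32)² + (-0.0491·111.31)²) = √(36.269446 + 29.869734) = 8.1326 km
12: √((-0.0076·111.32)² + (-0.0050·111.31)²) = √(0.715770 + 0.309748) = 1.0127 km
13: √((-0.1592·111.32)² + (-0.0601·111.31)²) = √(314.074388 + 44.752501) = 18.9427 km
14: √((0.3599·111.32)² + (-0.0147·111.31)²) = √(1605.129545 + 2.677337) = 40.0975 km
Threshold 11 km: 12 (1.0127 km), 11 (8.1326 km) are within range.

12, 11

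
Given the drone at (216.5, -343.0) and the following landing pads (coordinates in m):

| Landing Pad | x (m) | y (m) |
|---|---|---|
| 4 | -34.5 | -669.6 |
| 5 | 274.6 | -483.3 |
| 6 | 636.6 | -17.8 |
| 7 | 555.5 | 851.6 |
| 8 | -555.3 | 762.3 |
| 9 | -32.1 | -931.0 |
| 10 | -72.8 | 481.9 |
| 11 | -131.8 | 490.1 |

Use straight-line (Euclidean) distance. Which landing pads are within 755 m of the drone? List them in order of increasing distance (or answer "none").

Distances from (216.5, -343.0):
4: √((-251.0)² + (-326.6)²) = √(63001.000 + 106667.560) = 411.9 m
5: √((58.1)² + (-140.3)²) = √(3375.610 + 19684.090) = 151.9 m
6: √((420.1)² + (325.2)²) = √(176484.010 + 105755.040) = 531.3 m
7: √((339.0)² + (1194.6)²) = √(114921.000 + 1427069.160) = 1241.8 m
8: √((-771.8)² + (1105.3)²) = √(595675.240 + 1221688.090) = 1348.1 m
9: √((-248.6)² + (-588.0)²) = √(61801.960 + 345744.000) = 638.4 m
10: √((-289.3)² + (824.9)²) = √(83694.490 + 680460.010) = 874.2 m
11: √((-348.3)² + (833.1)²) = √(121312.890 + 694055.610) = 903.0 m
Threshold 755 m: 5 (151.9 m), 4 (411.9 m), 6 (531.3 m), 9 (638.4 m) are within range.

5, 4, 6, 9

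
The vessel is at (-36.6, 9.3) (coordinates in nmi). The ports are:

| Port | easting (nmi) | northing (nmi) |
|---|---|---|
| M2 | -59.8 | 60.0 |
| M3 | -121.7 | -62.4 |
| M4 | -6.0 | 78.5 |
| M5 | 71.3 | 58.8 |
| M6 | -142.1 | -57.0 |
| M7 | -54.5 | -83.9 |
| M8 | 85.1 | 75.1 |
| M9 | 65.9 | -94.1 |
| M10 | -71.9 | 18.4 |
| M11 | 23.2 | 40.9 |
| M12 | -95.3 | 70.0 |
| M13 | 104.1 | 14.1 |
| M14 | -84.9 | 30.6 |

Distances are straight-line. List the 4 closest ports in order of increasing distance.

Distances from (-36.6, 9.3):
M2: √((-23.2)² + (50.7)²) = √(538.240 + 2570.490) = 55.8 nmi
M3: √((-85.1)² + (-71.7)²) = √(7242.010 + 5140.890) = 111.3 nmi
M4: √((30.6)² + (69.2)²) = √(936.360 + 4788.640) = 75.7 nmi
M5: √((107.9)² + (49.5)²) = √(11642.410 + 2450.250) = 118.7 nmi
M6: √((-105.5)² + (-66.3)²) = √(11130.250 + 4395.690) = 124.6 nmi
M7: √((-17.9)² + (-93.2)²) = √(320.410 + 8686.240) = 94.9 nmi
M8: √((121.7)² + (65.8)²) = √(14810.890 + 4329.640) = 138.3 nmi
M9: √((102.5)² + (-103.4)²) = √(10506.250 + 10691.560) = 145.6 nmi
M10: √((-35.3)² + (9.1)²) = √(1246.090 + 82.810) = 36.5 nmi
M11: √((59.8)² + (31.6)²) = √(3576.040 + 998.560) = 67.6 nmi
M12: √((-58.7)² + (60.7)²) = √(3445.690 + 3684.490) = 84.4 nmi
M13: √((140.7)² + (4.8)²) = √(19796.490 + 23.040) = 140.8 nmi
M14: √((-48.3)² + (21.3)²) = √(2332.890 + 453.690) = 52.8 nmi
Sorted: M10 (36.5 nmi) < M14 (52.8 nmi) < M2 (55.8 nmi) < M11 (67.6 nmi) < M4 (75.7 nmi) < M12 (84.4 nmi) < …

M10, M14, M2, M11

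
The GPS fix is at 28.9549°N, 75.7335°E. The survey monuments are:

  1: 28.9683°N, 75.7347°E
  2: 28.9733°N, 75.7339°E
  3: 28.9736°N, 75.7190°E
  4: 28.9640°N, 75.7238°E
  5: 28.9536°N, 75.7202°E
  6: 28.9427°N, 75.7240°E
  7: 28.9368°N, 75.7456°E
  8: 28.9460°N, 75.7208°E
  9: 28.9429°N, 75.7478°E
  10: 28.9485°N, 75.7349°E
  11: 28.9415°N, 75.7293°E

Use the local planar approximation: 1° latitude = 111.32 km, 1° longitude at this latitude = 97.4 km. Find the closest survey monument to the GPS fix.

10

Distances from 28.9549°N, 75.7335°E:
1: 1.4963 km
2: 2.0487 km
3: 2.5156 km
4: 1.3852 km
5: 1.3035 km
6: 1.6434 km
7: 2.3343 km
8: 1.5848 km
9: 1.9299 km
10: 0.7254 km
11: 1.5468 km
Minimum: 10 at 0.7254 km.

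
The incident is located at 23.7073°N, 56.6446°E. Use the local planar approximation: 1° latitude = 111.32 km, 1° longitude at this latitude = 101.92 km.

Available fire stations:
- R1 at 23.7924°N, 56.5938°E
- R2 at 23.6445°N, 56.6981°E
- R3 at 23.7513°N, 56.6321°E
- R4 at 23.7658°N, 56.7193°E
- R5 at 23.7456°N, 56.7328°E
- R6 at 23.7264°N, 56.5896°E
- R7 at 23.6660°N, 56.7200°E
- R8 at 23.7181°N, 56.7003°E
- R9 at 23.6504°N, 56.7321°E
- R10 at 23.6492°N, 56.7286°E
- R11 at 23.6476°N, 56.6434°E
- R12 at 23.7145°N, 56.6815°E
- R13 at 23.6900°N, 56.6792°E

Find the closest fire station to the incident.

Distances from 23.7073°N, 56.6446°E:
R1: √((0.0851·111.32)² + (-0.0508·101.92)²) = √(89.744019 + 26.806879) = 10.7959 km
R2: √((-0.0628·111.32)² + (0.0535·101.92)²) = √(48.872627 + 29.732155) = 8.8659 km
R3: √((0.0440·111.32)² + (-0.0125·101.92)²) = √(23.991188 + 1.623076) = 5.0611 km
R4: √((0.0585·111.32)² + (0.0747·101.92)²) = √(42.409009 + 57.964225) = 10.0186 km
R5: √((0.0383·111.32)² + (0.0882·101.92)²) = √(18.177910 + 80.808306) = 9.9492 km
R6: √((0.0191·111.32)² + (-0.0550·101.92)²) = √(4.520777 + 31.422751) = 5.9953 km
R7: √((-0.0413·111.32)² + (0.0754·101.92)²) = √(21.137153 + 59.055659) = 8.9550 km
R8: √((0.0108·111.32)² + (0.0557·101.92)²) = √(1.445419 + 32.227693) = 5.8029 km
R9: √((-0.0569·111.32)² + (0.0875·101.92)²) = √(40.120924 + 79.530724) = 10.9385 km
R10: √((-0.0581·111.32)² + (0.0840·101.92)²) = √(41.831040 + 73.295515) = 10.7297 km
R11: √((-0.0597·111.32)² + (-0.0012·101.92)²) = √(44.166711 + 0.014958) = 6.6469 km
R12: √((0.0072·111.32)² + (0.0369·101.92)²) = √(0.642409 + 14.143978) = 3.8453 km
R13: √((-0.0173·111.32)² + (0.0346·101.92)²) = √(3.708844 + 12.435723) = 4.0180 km
Minimum: R12 at 3.8453 km.

R12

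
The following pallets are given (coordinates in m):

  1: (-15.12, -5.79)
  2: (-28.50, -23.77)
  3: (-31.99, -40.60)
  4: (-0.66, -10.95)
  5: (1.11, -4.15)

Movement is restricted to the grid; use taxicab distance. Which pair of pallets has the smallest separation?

Pairwise distances:
4–5: |1.77| + |6.80| = 1.77 + 6.80 = 8.57 m
1–5: |16.23| + |1.64| = 16.23 + 1.64 = 17.87 m
1–4: |14.46| + |-5.16| = 14.46 + 5.16 = 19.62 m
2–3: |-3.49| + |-16.83| = 3.49 + 16.83 = 20.32 m
1–2: |-13.38| + |-17.98| = 13.38 + 17.98 = 31.36 m
2–4: |27.84| + |12.82| = 27.84 + 12.82 = 40.66 m
2–5: |29.61| + |19.62| = 29.61 + 19.62 = 49.23 m
1–3: |-16.87| + |-34.81| = 16.87 + 34.81 = 51.68 m
3–4: |31.33| + |29.65| = 31.33 + 29.65 = 60.98 m
3–5: |33.10| + |36.45| = 33.10 + 36.45 = 69.55 m
Closest pair: 4–5 at 8.57 m.

4 and 5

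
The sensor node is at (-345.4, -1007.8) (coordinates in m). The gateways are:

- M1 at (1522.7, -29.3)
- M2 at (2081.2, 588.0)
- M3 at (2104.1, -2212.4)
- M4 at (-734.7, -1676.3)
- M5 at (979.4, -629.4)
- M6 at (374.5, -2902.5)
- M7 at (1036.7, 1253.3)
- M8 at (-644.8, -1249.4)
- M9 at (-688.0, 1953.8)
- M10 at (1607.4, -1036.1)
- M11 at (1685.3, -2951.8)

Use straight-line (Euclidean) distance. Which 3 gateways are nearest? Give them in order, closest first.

M8, M4, M5

Distances from (-345.4, -1007.8):
M1: √((1868.1)² + (978.5)²) = √(3489797.610 + 957462.250) = 2108.9 m
M2: √((2426.6)² + (1595.8)²) = √(5888387.560 + 2546577.640) = 2904.3 m
M3: √((2449.5)² + (-1204.6)²) = √(6000050.250 + 1451061.160) = 2729.7 m
M4: √((-389.3)² + (-668.5)²) = √(151554.490 + 446892.250) = 773.6 m
M5: √((1324.8)² + (378.4)²) = √(1755095.040 + 143186.560) = 1377.8 m
M6: √((719.9)² + (-1894.7)²) = √(518256.010 + 3589888.090) = 2026.9 m
M7: √((1382.1)² + (2261.1)²) = √(1910200.410 + 5112573.210) = 2650.1 m
M8: √((-299.4)² + (-241.6)²) = √(89640.360 + 58370.560) = 384.7 m
M9: √((-342.6)² + (2961.6)²) = √(117374.760 + 8771074.560) = 2981.4 m
M10: √((1952.8)² + (-28.3)²) = √(3813427.840 + 800.890) = 1953.0 m
M11: √((2030.7)² + (-1944.0)²) = √(4123742.490 + 3779136.000) = 2811.2 m
Sorted: M8 (384.7 m) < M4 (773.6 m) < M5 (1377.8 m) < M10 (1953.0 m) < M6 (2026.9 m) < …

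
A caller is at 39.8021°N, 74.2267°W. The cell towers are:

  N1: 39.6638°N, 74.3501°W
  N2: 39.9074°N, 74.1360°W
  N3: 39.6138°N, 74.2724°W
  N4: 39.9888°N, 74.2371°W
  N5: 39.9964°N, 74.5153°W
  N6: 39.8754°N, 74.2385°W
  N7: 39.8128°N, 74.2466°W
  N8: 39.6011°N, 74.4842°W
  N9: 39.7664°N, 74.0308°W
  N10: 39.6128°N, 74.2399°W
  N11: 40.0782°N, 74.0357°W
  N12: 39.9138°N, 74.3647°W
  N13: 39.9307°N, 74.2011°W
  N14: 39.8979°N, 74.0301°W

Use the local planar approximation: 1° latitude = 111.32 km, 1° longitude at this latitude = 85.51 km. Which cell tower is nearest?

N7

Distances from 39.8021°N, 74.2267°W:
N1: √((-0.1383·111.32)² + (-0.1234·85.51)²) = √(237.023145 + 111.343311) = 18.6646 km
N2: √((0.1053·111.32)² + (0.0907·85.51)²) = √(137.405190 + 60.151767) = 14.0555 km
N3: √((-0.1883·111.32)² + (-0.0457·85.51)²) = √(439.386830 + 15.270956) = 21.3227 km
N4: √((0.1867·111.32)² + (-0.0104·85.51)²) = √(431.951545 + 0.790862) = 20.8025 km
N5: √((0.1943·111.32)² + (-0.2886·85.51)²) = √(467.834232 + 609.012864) = 32.8153 km
N6: √((0.0733·111.32)² + (-0.0118·85.51)²) = √(66.581618 + 1.018117) = 8.2219 km
N7: √((0.0107·111.32)² + (-0.0199·85.51)²) = √(1.418776 + 2.895609) = 2.0771 km
N8: √((-0.2010·111.32)² + (-0.2575·85.51)²) = √(500.654945 + 484.828654) = 31.3924 km
N9: √((-0.0357·111.32)² + (0.1959·85.51)²) = √(15.793662 + 280.609703) = 17.2164 km
N10: √((-0.1893·111.32)² + (-0.0132·85.51)²) = √(444.066103 + 1.274036) = 21.1031 km
N11: √((0.2761·111.32)² + (0.1910·85.51)²) = √(944.668010 + 266.747616) = 34.8054 km
N12: √((0.1117·111.32)² + (-0.1380·85.51)²) = √(154.615398 + 139.248968) = 17.1425 km
N13: √((0.1286·111.32)² + (0.0256·85.51)²) = √(204.940755 + 4.791966) = 14.4822 km
N14: √((0.0958·111.32)² + (0.1966·85.51)²) = √(113.730622 + 282.618665) = 19.9085 km
Minimum: N7 at 2.0771 km.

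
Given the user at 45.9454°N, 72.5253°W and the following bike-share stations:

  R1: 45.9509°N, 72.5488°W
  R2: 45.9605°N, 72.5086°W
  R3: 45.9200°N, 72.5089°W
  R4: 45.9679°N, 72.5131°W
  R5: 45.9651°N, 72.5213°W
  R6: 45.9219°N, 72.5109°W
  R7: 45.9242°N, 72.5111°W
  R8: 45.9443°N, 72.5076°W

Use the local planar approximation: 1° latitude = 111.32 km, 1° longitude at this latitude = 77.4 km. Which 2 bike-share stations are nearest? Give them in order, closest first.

Distances from 45.9454°N, 72.5253°W:
R1: 1.9192 km
R2: 2.1204 km
R3: 3.0994 km
R4: 2.6768 km
R5: 2.2148 km
R6: 2.8436 km
R7: 2.6034 km
R8: 1.3754 km
Sorted: R8 (1.3754 km) < R1 (1.9192 km) < R2 (2.1204 km) < R5 (2.2148 km) < …

R8, R1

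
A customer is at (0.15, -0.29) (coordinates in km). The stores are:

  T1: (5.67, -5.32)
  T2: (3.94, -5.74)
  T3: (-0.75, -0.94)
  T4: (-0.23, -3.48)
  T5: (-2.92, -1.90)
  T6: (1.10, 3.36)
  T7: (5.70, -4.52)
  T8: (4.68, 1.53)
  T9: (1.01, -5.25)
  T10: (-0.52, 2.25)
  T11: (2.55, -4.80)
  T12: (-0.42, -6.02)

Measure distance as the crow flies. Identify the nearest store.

T3

Distances from (0.15, -0.29):
T1: 7.47 km
T2: 6.64 km
T3: 1.11 km
T4: 3.21 km
T5: 3.47 km
T6: 3.77 km
T7: 6.98 km
T8: 4.88 km
T9: 5.03 km
T10: 2.63 km
T11: 5.11 km
T12: 5.76 km
Minimum: T3 at 1.11 km.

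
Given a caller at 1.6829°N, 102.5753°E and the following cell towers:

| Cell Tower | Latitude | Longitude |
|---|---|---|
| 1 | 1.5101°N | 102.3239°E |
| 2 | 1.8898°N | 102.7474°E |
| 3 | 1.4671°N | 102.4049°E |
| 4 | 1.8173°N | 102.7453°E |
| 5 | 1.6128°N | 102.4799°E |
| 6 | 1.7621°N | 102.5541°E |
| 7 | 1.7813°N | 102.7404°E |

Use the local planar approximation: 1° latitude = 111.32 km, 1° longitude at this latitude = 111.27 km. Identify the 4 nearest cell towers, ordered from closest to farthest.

Distances from 1.6829°N, 102.5753°E:
1: 33.9490 km
2: 29.9530 km
3: 30.6038 km
4: 24.1175 km
5: 13.1749 km
6: 9.1267 km
7: 21.3885 km
Sorted: 6 (9.1267 km) < 5 (13.1749 km) < 7 (21.3885 km) < 4 (24.1175 km) < 2 (29.9530 km) < 3 (30.6038 km) < …

6, 5, 7, 4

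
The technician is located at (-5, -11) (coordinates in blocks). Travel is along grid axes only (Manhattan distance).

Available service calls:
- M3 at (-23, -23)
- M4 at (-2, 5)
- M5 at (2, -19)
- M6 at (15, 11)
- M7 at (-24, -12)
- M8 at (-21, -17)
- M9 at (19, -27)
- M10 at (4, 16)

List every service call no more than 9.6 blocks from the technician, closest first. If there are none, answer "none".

none

Distances from (-5, -11):
M3: |-18| + |-12| = 18 + 12 = 30 blocks
M4: |3| + |16| = 3 + 16 = 19 blocks
M5: |7| + |-8| = 7 + 8 = 15 blocks
M6: |20| + |22| = 20 + 22 = 42 blocks
M7: |-19| + |-1| = 19 + 1 = 20 blocks
M8: |-16| + |-6| = 16 + 6 = 22 blocks
M9: |24| + |-16| = 24 + 16 = 40 blocks
M10: |9| + |27| = 9 + 27 = 36 blocks
Threshold 9.6 blocks: none within range.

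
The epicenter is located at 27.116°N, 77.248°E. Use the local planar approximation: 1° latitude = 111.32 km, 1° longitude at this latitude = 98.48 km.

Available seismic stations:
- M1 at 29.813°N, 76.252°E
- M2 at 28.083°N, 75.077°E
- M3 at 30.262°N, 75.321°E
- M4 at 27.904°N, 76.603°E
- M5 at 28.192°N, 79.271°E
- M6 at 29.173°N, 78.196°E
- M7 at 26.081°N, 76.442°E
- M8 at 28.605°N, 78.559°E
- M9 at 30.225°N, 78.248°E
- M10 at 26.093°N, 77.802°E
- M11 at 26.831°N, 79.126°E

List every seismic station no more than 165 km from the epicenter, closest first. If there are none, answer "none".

M4, M10, M7

Distances from 27.116°N, 77.248°E:
M1: 315.846 km
M2: 239.370 km
M3: 398.324 km
M4: 108.303 km
M5: 232.461 km
M6: 247.286 km
M7: 139.911 km
M8: 210.104 km
M9: 359.832 km
M10: 126.275 km
M11: 187.647 km
Threshold 165 km: M4 (108.303 km), M10 (126.275 km), M7 (139.911 km) are within range.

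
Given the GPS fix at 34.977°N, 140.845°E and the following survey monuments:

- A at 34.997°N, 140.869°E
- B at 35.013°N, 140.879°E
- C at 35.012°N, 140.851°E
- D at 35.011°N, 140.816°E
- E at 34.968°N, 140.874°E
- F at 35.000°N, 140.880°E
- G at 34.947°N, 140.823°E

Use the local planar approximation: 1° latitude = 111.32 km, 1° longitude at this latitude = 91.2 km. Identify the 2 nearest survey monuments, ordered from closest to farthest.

Distances from 34.977°N, 140.845°E:
A: √((0.020·111.32)² + (0.024·91.2)²) = √(4.95686 + 4.79085) = 3.122 km
B: √((0.036·111.32)² + (0.034·91.2)²) = √(16.06022 + 9.61496) = 5.067 km
C: √((0.035·111.32)² + (0.006·91.2)²) = √(15.18037 + 0.29943) = 3.934 km
D: √((0.034·111.32)² + (-0.029·91.2)²) = √(14.32532 + 6.99497) = 4.617 km
E: √((-0.009·111.32)² + (0.029·91.2)²) = √(1.00376 + 6.99497) = 2.828 km
F: √((0.023·111.32)² + (0.035·91.2)²) = √(6.55544 + 10.18886) = 4.092 km
G: √((-0.030·111.32)² + (-0.022·91.2)²) = √(11.15293 + 4.02564) = 3.896 km
Sorted: E (2.828 km) < A (3.122 km) < G (3.896 km) < C (3.934 km) < …

E, A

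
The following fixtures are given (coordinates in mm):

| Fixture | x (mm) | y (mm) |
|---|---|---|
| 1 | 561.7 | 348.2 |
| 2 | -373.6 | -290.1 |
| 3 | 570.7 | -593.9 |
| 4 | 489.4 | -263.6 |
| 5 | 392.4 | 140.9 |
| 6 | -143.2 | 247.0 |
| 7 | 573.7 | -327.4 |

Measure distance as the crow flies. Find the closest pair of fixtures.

4 and 7

Pairwise distances:
1–2: √((-935.3)² + (-638.3)²) = √(874786.090 + 407426.890) = 1132.3 mm
1–3: √((9.0)² + (-942.1)²) = √(81.000 + 887552.410) = 942.1 mm
1–4: √((-72.3)² + (-611.8)²) = √(5227.290 + 374299.240) = 616.1 mm
1–5: √((-169.3)² + (-207.3)²) = √(28662.490 + 42973.290) = 267.6 mm
1–6: √((-704.9)² + (-101.2)²) = √(496884.010 + 10241.440) = 712.1 mm
1–7: √((12.0)² + (-675.6)²) = √(144.000 + 456435.360) = 675.7 mm
2–3: √((944.3)² + (-303.8)²) = √(891702.490 + 92294.440) = 992.0 mm
2–4: √((863.0)² + (26.5)²) = √(744769.000 + 702.250) = 863.4 mm
2–5: √((766.0)² + (431.0)²) = √(586756.000 + 185761.000) = 878.9 mm
2–6: √((230.4)² + (537.1)²) = √(53084.160 + 288476.410) = 584.4 mm
2–7: √((947.3)² + (-37.3)²) = √(897377.290 + 1391.290) = 948.0 mm
3–4: √((-81.3)² + (330.3)²) = √(6609.690 + 109098.090) = 340.2 mm
3–5: √((-178.3)² + (734.8)²) = √(31790.890 + 539931.040) = 756.1 mm
3–6: √((-713.9)² + (840.9)²) = √(509653.210 + 707112.810) = 1103.1 mm
3–7: √((3.0)² + (266.5)²) = √(9.000 + 71022.250) = 266.5 mm
4–5: √((-97.0)² + (404.5)²) = √(9409.000 + 163620.250) = 416.0 mm
4–6: √((-632.6)² + (510.6)²) = √(400182.760 + 260712.360) = 813.0 mm
4–7: √((84.3)² + (-63.8)²) = √(7106.490 + 4070.440) = 105.7 mm
5–6: √((-535.6)² + (106.1)²) = √(286867.360 + 11257.210) = 546.0 mm
5–7: √((181.3)² + (-468.3)²) = √(32869.690 + 219304.890) = 502.2 mm
6–7: √((716.9)² + (-574.4)²) = √(513945.610 + 329935.360) = 918.6 mm
Closest pair: 4–7 at 105.7 mm.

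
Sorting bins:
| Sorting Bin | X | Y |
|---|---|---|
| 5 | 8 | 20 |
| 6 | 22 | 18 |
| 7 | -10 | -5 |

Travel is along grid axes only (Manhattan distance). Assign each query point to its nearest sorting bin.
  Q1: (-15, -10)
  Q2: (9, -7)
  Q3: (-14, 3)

Q1 at (-15, -10):
  5: 53
  6: 65
  7: 10
  → nearest: 7 (10)
Q2 at (9, -7):
  5: 28
  6: 38
  7: 21
  → nearest: 7 (21)
Q3 at (-14, 3):
  5: 39
  6: 51
  7: 12
  → nearest: 7 (12)

Q1→7; Q2→7; Q3→7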